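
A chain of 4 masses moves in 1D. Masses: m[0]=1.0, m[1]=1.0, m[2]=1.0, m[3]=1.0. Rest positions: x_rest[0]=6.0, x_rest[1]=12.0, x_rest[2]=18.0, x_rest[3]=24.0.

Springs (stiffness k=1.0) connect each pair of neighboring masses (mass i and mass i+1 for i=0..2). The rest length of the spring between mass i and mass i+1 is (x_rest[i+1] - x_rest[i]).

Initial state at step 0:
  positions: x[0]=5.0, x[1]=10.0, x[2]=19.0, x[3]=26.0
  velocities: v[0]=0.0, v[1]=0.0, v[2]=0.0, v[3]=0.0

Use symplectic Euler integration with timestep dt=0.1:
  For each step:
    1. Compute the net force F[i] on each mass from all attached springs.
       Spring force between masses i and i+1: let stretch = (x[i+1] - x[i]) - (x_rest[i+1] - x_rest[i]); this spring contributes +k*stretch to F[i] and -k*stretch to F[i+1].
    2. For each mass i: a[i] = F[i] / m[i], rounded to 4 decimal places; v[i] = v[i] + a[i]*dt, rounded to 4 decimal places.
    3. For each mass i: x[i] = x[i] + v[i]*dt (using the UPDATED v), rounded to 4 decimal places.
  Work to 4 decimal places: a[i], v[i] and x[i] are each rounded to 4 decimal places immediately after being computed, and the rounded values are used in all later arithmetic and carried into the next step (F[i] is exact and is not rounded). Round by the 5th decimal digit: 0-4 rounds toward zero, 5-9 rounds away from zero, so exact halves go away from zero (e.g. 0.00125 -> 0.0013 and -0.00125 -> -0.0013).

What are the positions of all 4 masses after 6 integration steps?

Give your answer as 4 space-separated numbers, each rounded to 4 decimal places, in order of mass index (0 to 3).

Step 0: x=[5.0000 10.0000 19.0000 26.0000] v=[0.0000 0.0000 0.0000 0.0000]
Step 1: x=[4.9900 10.0400 18.9800 25.9900] v=[-0.1000 0.4000 -0.2000 -0.1000]
Step 2: x=[4.9705 10.1189 18.9407 25.9699] v=[-0.1950 0.7890 -0.3930 -0.2010]
Step 3: x=[4.9425 10.2345 18.8835 25.9395] v=[-0.2802 1.1563 -0.5723 -0.3039]
Step 4: x=[4.9074 10.3837 18.8103 25.8986] v=[-0.3510 1.4920 -0.7316 -0.4095]
Step 5: x=[4.8671 10.5624 18.7238 25.8468] v=[-0.4034 1.7870 -0.8654 -0.5183]
Step 6: x=[4.8237 10.7658 18.6269 25.7837] v=[-0.4339 2.0336 -0.9692 -0.6306]

Answer: 4.8237 10.7658 18.6269 25.7837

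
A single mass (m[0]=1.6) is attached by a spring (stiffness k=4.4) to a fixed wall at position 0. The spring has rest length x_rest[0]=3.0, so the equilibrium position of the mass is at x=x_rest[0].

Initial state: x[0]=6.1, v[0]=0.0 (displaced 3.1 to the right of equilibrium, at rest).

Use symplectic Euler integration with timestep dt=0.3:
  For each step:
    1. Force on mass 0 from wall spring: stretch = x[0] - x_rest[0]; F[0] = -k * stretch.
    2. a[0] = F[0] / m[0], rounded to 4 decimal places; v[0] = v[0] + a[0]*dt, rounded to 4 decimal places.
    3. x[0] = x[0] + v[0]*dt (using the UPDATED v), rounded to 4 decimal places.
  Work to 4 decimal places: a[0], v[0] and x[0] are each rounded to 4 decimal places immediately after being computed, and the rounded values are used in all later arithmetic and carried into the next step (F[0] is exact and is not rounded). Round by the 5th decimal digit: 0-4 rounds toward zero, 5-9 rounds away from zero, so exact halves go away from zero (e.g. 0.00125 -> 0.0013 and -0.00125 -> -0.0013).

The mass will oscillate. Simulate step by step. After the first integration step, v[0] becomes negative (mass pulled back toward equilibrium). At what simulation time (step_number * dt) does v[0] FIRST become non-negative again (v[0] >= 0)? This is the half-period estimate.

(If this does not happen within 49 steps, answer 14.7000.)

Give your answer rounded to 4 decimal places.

Step 0: x=[6.1000] v=[0.0000]
Step 1: x=[5.3328] v=[-2.5575]
Step 2: x=[3.9882] v=[-4.4821]
Step 3: x=[2.3990] v=[-5.2974]
Step 4: x=[0.9585] v=[-4.8016]
Step 5: x=[0.0233] v=[-3.1174]
Step 6: x=[-0.1752] v=[-0.6616]
Step 7: x=[0.4122] v=[1.9579]
First v>=0 after going negative at step 7, time=2.1000

Answer: 2.1000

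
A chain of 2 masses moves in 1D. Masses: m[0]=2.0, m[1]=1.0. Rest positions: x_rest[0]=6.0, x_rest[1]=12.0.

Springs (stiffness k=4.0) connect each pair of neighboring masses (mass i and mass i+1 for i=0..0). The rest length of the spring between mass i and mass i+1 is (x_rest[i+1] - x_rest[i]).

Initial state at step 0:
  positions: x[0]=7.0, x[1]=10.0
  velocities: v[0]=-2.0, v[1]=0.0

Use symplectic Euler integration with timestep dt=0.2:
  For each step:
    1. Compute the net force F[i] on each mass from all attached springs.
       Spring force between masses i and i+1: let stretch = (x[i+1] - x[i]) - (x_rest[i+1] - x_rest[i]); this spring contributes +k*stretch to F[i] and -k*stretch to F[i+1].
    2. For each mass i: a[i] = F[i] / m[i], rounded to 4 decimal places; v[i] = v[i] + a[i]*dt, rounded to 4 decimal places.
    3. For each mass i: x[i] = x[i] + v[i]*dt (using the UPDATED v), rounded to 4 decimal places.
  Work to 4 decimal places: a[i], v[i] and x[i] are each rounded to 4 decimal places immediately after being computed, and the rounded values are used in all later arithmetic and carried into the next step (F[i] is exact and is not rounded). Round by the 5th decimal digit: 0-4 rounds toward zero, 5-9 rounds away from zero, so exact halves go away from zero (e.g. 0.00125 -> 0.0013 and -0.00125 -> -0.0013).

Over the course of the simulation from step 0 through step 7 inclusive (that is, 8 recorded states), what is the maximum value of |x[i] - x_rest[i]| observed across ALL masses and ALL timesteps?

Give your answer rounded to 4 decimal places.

Step 0: x=[7.0000 10.0000] v=[-2.0000 0.0000]
Step 1: x=[6.3600 10.4800] v=[-3.2000 2.4000]
Step 2: x=[5.5696 11.2608] v=[-3.9520 3.9040]
Step 3: x=[4.7545 12.0910] v=[-4.0755 4.1510]
Step 4: x=[4.0463 12.7074] v=[-3.5409 3.0818]
Step 5: x=[3.5510 12.8980] v=[-2.4765 0.9529]
Step 6: x=[3.3235 12.5531] v=[-1.1377 -1.7247]
Step 7: x=[3.3543 11.6914] v=[0.1541 -4.3084]
Max displacement = 2.6765

Answer: 2.6765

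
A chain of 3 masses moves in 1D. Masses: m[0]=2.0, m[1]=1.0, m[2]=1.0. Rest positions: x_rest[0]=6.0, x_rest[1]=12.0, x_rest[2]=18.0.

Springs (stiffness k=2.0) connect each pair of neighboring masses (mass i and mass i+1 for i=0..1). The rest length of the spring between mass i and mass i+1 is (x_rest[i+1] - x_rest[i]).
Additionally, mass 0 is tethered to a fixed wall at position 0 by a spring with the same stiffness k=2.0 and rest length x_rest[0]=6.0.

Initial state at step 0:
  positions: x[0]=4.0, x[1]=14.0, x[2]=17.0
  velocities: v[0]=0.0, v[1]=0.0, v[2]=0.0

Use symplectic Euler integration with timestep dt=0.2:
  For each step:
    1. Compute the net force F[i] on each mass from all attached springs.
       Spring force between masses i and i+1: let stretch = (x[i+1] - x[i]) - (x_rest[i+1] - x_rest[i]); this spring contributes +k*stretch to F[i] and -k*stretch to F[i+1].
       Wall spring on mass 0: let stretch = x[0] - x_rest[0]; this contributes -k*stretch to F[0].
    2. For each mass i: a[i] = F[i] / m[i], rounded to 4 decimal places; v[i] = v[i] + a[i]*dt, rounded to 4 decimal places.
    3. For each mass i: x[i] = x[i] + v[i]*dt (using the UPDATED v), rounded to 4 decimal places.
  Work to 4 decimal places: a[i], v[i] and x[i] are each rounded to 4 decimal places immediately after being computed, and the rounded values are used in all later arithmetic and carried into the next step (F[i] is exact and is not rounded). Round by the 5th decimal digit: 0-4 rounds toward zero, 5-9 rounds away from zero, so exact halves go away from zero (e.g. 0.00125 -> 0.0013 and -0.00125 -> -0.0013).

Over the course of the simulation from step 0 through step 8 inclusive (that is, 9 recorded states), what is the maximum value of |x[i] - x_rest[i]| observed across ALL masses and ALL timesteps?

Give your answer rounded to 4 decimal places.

Answer: 2.9518

Derivation:
Step 0: x=[4.0000 14.0000 17.0000] v=[0.0000 0.0000 0.0000]
Step 1: x=[4.2400 13.4400 17.2400] v=[1.2000 -2.8000 1.2000]
Step 2: x=[4.6784 12.4480 17.6560] v=[2.1920 -4.9600 2.0800]
Step 3: x=[5.2404 11.2511 18.1354] v=[2.8102 -5.9846 2.3968]
Step 4: x=[5.8333 10.1241 18.5440] v=[2.9643 -5.6352 2.0431]
Step 5: x=[6.3645 9.3274 18.7590] v=[2.6558 -3.9836 1.0751]
Step 6: x=[6.7596 9.0482 18.6995] v=[1.9755 -1.3961 -0.2975]
Step 7: x=[6.9759 9.3580 18.3479] v=[1.0813 1.5490 -1.7580]
Step 8: x=[7.0084 10.1964 17.7571] v=[0.1625 4.1921 -2.9540]
Max displacement = 2.9518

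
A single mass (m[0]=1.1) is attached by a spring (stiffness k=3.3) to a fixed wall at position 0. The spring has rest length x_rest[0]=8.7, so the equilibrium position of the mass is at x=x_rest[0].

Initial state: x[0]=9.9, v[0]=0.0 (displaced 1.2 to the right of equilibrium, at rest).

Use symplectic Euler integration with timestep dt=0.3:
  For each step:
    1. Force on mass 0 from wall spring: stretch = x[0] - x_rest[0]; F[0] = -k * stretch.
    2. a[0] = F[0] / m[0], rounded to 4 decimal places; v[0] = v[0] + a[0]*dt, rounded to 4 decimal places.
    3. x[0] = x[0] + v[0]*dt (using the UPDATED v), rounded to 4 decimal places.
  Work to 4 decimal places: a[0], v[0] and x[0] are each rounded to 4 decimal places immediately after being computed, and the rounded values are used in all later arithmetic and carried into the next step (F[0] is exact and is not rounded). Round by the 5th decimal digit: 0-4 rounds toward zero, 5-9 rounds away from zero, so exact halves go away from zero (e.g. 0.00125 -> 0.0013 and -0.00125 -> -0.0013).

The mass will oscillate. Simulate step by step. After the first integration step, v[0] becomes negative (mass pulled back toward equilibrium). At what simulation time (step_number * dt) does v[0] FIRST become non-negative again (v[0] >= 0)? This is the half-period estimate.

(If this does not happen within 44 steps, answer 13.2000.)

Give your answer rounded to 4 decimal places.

Step 0: x=[9.9000] v=[0.0000]
Step 1: x=[9.5760] v=[-1.0800]
Step 2: x=[9.0155] v=[-1.8684]
Step 3: x=[8.3698] v=[-2.1524]
Step 4: x=[7.8132] v=[-1.8552]
Step 5: x=[7.4961] v=[-1.0571]
Step 6: x=[7.5040] v=[0.0264]
First v>=0 after going negative at step 6, time=1.8000

Answer: 1.8000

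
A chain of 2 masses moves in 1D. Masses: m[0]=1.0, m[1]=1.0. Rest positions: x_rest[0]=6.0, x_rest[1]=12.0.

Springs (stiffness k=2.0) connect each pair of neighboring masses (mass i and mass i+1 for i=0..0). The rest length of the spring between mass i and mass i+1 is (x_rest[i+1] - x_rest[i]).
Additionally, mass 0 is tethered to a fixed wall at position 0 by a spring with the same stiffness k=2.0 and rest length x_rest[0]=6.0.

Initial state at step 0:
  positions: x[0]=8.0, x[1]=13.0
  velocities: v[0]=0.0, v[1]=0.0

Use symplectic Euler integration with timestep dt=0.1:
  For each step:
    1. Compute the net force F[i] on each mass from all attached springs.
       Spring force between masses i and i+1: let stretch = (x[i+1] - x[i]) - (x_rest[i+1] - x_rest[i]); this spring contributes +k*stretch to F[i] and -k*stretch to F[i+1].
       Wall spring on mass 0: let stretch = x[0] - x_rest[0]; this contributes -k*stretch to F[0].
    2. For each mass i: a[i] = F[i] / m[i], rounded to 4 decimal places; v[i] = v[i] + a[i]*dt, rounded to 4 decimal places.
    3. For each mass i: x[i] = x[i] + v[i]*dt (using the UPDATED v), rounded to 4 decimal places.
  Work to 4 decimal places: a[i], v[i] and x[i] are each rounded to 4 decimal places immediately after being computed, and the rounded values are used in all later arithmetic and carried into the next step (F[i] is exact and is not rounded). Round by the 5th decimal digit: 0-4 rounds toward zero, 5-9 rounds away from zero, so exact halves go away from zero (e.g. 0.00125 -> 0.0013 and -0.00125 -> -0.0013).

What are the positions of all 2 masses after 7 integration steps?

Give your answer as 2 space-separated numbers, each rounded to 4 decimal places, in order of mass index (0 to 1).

Answer: 6.6438 13.3762

Derivation:
Step 0: x=[8.0000 13.0000] v=[0.0000 0.0000]
Step 1: x=[7.9400 13.0200] v=[-0.6000 0.2000]
Step 2: x=[7.8228 13.0584] v=[-1.1720 0.3840]
Step 3: x=[7.6539 13.1121] v=[-1.6894 0.5369]
Step 4: x=[7.4411 13.1766] v=[-2.1285 0.6453]
Step 5: x=[7.1941 13.2464] v=[-2.4696 0.6982]
Step 6: x=[6.9243 13.3152] v=[-2.6980 0.6877]
Step 7: x=[6.6438 13.3762] v=[-2.8047 0.6095]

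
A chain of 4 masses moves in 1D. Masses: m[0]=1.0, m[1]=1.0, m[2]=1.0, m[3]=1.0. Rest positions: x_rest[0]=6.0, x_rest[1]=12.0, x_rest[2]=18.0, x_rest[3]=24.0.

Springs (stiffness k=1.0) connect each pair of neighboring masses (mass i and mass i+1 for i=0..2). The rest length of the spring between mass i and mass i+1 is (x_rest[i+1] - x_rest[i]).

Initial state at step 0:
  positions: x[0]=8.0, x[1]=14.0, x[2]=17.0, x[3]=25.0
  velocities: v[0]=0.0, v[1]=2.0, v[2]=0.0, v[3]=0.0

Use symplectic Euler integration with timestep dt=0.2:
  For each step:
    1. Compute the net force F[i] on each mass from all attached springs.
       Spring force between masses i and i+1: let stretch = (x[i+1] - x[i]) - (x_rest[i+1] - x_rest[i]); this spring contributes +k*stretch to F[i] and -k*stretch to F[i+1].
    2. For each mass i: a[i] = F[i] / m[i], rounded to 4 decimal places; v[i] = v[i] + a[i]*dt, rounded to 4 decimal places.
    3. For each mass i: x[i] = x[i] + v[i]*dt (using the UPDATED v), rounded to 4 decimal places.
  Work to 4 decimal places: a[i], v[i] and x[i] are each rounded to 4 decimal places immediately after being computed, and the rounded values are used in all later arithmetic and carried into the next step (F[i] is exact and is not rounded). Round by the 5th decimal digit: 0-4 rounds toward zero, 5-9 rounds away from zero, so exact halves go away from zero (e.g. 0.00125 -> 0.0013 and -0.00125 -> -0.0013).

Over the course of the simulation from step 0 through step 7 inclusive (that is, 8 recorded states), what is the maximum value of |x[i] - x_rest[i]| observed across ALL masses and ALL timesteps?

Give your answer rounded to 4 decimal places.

Answer: 2.7745

Derivation:
Step 0: x=[8.0000 14.0000 17.0000 25.0000] v=[0.0000 2.0000 0.0000 0.0000]
Step 1: x=[8.0000 14.2800 17.2000 24.9200] v=[0.0000 1.4000 1.0000 -0.4000]
Step 2: x=[8.0112 14.4256 17.5920 24.7712] v=[0.0560 0.7280 1.9600 -0.7440]
Step 3: x=[8.0390 14.4413 18.1445 24.5752] v=[0.1389 0.0784 2.7626 -0.9798]
Step 4: x=[8.0829 14.3490 18.8061 24.3620] v=[0.2194 -0.4614 3.3081 -1.0659]
Step 5: x=[8.1374 14.1844 19.5117 24.1666] v=[0.2726 -0.8232 3.5279 -0.9771]
Step 6: x=[8.1938 13.9910 20.1904 24.0250] v=[0.2820 -0.9671 3.3934 -0.7081]
Step 7: x=[8.2421 13.8137 20.7745 23.9700] v=[0.2414 -0.8867 2.9204 -0.2750]
Max displacement = 2.7745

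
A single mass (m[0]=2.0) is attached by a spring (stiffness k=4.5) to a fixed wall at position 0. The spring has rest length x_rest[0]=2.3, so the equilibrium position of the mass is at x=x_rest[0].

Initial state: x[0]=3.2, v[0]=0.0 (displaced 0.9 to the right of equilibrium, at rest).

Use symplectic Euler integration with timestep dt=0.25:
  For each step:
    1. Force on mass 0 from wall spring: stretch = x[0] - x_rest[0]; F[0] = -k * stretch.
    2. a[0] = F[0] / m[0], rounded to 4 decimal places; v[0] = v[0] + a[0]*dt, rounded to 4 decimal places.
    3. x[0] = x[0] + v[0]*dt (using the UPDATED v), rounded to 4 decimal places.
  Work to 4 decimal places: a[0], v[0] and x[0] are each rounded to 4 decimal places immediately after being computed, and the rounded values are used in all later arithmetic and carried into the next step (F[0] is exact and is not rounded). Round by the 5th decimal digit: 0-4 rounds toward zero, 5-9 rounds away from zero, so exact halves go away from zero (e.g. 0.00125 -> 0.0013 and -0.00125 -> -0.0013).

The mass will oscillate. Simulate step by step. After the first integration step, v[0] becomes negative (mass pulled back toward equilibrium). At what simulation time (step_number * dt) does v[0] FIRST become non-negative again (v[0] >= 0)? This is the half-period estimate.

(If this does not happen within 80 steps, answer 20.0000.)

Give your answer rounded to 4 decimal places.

Step 0: x=[3.2000] v=[0.0000]
Step 1: x=[3.0734] v=[-0.5063]
Step 2: x=[2.8381] v=[-0.9414]
Step 3: x=[2.5271] v=[-1.2441]
Step 4: x=[2.1841] v=[-1.3719]
Step 5: x=[1.8574] v=[-1.3067]
Step 6: x=[1.5930] v=[-1.0577]
Step 7: x=[1.4280] v=[-0.6600]
Step 8: x=[1.3856] v=[-0.1695]
Step 9: x=[1.4718] v=[0.3449]
First v>=0 after going negative at step 9, time=2.2500

Answer: 2.2500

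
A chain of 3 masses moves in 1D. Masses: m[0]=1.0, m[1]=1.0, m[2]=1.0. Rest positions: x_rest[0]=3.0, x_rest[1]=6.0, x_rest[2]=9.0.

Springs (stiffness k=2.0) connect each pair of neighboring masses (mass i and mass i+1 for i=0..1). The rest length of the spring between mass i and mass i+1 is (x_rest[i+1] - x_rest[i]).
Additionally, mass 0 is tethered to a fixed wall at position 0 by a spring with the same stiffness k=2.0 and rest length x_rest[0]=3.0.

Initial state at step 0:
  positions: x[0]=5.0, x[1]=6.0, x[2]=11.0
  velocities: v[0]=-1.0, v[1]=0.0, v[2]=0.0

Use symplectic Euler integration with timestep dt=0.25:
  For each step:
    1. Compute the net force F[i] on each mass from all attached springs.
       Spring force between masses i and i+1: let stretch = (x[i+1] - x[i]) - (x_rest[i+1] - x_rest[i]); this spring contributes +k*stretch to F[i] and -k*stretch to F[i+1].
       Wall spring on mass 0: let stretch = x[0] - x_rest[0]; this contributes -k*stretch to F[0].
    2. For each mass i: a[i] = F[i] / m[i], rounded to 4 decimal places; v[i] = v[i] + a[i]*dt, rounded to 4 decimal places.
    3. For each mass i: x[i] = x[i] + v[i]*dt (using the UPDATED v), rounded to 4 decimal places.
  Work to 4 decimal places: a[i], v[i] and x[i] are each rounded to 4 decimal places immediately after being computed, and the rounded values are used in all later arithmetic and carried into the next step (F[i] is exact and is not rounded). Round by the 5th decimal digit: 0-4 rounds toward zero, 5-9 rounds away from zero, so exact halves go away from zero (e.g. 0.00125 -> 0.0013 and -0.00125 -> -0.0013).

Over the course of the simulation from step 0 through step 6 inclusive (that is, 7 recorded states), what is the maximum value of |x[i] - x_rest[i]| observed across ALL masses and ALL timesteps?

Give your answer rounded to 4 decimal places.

Step 0: x=[5.0000 6.0000 11.0000] v=[-1.0000 0.0000 0.0000]
Step 1: x=[4.2500 6.5000 10.7500] v=[-3.0000 2.0000 -1.0000]
Step 2: x=[3.2500 7.2500 10.3438] v=[-4.0000 3.0000 -1.6250]
Step 3: x=[2.3438 7.8867 9.9258] v=[-3.6250 2.5469 -1.6719]
Step 4: x=[1.8374 8.0855 9.6279] v=[-2.0255 0.7950 -1.1915]
Step 5: x=[1.8824 7.6960 9.5122] v=[0.1799 -1.5579 -0.4627]
Step 6: x=[2.4188 6.8069 9.5445] v=[2.1455 -3.5566 0.1292]
Max displacement = 2.0855

Answer: 2.0855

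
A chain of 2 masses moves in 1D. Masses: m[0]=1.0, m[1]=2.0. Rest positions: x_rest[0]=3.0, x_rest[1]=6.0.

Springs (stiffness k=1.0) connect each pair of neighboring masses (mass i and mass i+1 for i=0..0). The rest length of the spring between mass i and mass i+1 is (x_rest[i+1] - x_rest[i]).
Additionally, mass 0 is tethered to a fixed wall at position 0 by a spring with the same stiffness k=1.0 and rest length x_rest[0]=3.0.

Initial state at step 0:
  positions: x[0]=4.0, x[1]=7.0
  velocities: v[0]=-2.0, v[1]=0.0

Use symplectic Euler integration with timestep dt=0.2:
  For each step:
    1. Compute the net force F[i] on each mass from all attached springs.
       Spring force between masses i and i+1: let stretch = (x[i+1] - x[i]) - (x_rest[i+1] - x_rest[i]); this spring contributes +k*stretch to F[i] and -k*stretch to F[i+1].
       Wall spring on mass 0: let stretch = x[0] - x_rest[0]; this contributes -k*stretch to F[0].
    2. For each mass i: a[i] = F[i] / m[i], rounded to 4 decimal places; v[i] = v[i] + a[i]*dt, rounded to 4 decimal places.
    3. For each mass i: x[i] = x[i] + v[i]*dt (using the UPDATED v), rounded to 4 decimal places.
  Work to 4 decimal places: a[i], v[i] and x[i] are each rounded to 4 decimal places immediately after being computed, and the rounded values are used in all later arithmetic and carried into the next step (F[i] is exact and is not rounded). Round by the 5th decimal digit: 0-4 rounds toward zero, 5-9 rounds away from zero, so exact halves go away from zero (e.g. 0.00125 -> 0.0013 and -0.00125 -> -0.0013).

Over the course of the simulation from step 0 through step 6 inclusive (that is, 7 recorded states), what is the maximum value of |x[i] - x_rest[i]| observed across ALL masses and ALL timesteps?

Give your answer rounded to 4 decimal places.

Step 0: x=[4.0000 7.0000] v=[-2.0000 0.0000]
Step 1: x=[3.5600 7.0000] v=[-2.2000 0.0000]
Step 2: x=[3.1152 6.9912] v=[-2.2240 -0.0440]
Step 3: x=[2.7008 6.9649] v=[-2.0718 -0.1316]
Step 4: x=[2.3490 6.9133] v=[-1.7591 -0.2580]
Step 5: x=[2.0858 6.8304] v=[-1.3160 -0.4144]
Step 6: x=[1.9290 6.7126] v=[-0.7842 -0.5889]
Max displacement = 1.0710

Answer: 1.0710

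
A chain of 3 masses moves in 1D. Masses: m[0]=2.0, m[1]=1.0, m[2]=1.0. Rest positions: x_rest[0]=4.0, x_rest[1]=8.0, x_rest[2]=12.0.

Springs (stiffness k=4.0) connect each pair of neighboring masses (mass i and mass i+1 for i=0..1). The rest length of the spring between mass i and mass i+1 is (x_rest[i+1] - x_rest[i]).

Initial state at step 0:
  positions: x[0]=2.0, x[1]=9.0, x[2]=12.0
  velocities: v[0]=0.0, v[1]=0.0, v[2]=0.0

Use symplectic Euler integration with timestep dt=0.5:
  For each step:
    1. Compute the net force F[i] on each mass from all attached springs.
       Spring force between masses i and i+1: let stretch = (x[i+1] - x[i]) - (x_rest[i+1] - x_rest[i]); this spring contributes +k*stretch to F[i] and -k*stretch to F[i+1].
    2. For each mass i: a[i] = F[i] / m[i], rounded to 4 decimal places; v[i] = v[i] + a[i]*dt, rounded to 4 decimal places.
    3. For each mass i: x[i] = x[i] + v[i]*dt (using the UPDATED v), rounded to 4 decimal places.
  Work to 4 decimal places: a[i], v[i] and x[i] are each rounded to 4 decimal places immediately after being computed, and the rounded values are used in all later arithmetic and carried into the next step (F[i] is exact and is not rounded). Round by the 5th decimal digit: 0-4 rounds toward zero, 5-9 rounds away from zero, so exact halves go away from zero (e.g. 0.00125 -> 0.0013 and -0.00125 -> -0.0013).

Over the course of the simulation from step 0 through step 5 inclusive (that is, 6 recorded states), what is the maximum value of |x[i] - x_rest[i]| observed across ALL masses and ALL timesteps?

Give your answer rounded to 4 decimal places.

Step 0: x=[2.0000 9.0000 12.0000] v=[0.0000 0.0000 0.0000]
Step 1: x=[3.5000 5.0000 13.0000] v=[3.0000 -8.0000 2.0000]
Step 2: x=[3.7500 7.5000 10.0000] v=[0.5000 5.0000 -6.0000]
Step 3: x=[3.8750 8.7500 8.5000] v=[0.2500 2.5000 -3.0000]
Step 4: x=[4.4375 4.8750 11.2500] v=[1.1250 -7.7500 5.5000]
Step 5: x=[3.2188 6.9375 11.6250] v=[-2.4375 4.1250 0.7500]
Max displacement = 3.5000

Answer: 3.5000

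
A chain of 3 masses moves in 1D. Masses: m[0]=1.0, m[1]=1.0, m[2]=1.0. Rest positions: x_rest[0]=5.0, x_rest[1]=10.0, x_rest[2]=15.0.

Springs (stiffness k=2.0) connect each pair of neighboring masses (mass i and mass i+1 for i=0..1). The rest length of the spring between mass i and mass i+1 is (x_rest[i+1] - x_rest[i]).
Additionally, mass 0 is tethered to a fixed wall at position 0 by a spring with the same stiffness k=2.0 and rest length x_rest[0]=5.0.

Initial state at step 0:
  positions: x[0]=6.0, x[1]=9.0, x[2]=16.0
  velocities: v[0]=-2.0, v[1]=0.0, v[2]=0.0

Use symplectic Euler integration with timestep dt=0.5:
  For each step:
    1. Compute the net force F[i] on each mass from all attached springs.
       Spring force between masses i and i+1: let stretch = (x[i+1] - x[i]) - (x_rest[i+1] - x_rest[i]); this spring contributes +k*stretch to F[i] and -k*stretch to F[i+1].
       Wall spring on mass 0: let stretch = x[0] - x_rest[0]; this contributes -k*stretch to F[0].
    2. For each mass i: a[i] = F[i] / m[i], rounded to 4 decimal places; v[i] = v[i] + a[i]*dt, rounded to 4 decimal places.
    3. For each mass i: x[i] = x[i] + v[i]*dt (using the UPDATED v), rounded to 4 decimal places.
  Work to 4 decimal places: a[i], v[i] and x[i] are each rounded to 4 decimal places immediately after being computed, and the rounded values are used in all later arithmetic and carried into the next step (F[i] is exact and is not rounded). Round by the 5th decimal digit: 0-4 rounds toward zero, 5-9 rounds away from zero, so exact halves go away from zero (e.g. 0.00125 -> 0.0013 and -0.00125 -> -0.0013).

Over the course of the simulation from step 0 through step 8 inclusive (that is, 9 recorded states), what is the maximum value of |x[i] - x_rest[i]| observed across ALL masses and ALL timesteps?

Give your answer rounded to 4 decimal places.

Step 0: x=[6.0000 9.0000 16.0000] v=[-2.0000 0.0000 0.0000]
Step 1: x=[3.5000 11.0000 15.0000] v=[-5.0000 4.0000 -2.0000]
Step 2: x=[3.0000 11.2500 14.5000] v=[-1.0000 0.5000 -1.0000]
Step 3: x=[5.1250 9.0000 14.8750] v=[4.2500 -4.5000 0.7500]
Step 4: x=[6.6250 7.7500 14.8125] v=[3.0000 -2.5000 -0.1250]
Step 5: x=[5.3750 9.4688 13.7188] v=[-2.5000 3.4375 -2.1875]
Step 6: x=[3.4844 11.2657 13.0001] v=[-3.7812 3.5937 -1.4375]
Step 7: x=[3.7423 10.0391 13.9142] v=[0.5157 -2.4532 1.8281]
Step 8: x=[5.2774 7.6017 15.3907] v=[3.0702 -4.8749 2.9530]
Max displacement = 2.3983

Answer: 2.3983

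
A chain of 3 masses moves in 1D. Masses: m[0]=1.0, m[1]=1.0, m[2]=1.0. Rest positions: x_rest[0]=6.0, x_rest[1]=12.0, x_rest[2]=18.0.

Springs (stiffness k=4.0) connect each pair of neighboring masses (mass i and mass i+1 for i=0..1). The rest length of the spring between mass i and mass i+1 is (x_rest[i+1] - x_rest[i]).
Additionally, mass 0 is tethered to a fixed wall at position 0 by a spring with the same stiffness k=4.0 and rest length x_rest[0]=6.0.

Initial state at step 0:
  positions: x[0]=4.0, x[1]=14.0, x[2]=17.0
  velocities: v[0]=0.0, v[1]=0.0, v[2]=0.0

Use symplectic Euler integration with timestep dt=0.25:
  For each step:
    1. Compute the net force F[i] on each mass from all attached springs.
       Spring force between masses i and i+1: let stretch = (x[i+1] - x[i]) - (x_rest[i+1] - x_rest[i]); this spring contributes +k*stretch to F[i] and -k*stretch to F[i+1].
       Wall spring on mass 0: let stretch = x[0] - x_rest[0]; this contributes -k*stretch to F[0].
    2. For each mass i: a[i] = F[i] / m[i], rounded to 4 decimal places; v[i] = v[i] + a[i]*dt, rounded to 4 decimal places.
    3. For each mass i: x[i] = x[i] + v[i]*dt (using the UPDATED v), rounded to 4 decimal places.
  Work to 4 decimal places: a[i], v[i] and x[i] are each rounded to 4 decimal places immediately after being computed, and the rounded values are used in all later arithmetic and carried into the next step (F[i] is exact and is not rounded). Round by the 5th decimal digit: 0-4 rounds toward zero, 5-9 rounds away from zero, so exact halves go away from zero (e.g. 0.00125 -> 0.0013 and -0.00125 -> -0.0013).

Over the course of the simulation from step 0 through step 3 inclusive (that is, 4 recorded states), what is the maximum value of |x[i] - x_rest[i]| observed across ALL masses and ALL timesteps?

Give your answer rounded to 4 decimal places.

Answer: 2.4844

Derivation:
Step 0: x=[4.0000 14.0000 17.0000] v=[0.0000 0.0000 0.0000]
Step 1: x=[5.5000 12.2500 17.7500] v=[6.0000 -7.0000 3.0000]
Step 2: x=[7.3125 10.1875 18.6250] v=[7.2500 -8.2500 3.5000]
Step 3: x=[8.0156 9.5156 18.8906] v=[2.8125 -2.6875 1.0625]
Max displacement = 2.4844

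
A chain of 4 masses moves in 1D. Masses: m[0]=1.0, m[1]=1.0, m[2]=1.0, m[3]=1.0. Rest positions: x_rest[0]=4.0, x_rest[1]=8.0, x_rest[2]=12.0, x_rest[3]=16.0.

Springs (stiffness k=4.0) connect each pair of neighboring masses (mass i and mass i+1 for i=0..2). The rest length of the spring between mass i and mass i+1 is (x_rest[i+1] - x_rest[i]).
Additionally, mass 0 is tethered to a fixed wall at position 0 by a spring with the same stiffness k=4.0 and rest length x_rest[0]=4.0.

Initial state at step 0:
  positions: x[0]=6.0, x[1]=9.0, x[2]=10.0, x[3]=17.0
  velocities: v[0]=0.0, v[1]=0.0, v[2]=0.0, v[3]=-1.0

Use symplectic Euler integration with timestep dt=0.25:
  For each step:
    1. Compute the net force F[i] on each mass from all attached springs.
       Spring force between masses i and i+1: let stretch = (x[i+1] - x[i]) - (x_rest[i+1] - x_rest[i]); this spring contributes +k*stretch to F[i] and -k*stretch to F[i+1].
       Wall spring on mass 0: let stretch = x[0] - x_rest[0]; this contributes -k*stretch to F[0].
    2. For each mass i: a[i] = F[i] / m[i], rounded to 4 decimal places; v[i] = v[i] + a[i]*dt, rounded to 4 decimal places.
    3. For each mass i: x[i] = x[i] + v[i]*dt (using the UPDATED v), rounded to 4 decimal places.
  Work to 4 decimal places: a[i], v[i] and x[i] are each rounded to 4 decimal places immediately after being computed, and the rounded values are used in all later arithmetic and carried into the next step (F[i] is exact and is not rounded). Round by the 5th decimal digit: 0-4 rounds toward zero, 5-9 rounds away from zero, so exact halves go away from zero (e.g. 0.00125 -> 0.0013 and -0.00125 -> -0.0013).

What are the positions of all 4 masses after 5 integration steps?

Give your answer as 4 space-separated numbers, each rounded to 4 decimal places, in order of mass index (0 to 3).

Answer: 2.3086 8.0547 11.7627 15.9971

Derivation:
Step 0: x=[6.0000 9.0000 10.0000 17.0000] v=[0.0000 0.0000 0.0000 -1.0000]
Step 1: x=[5.2500 8.5000 11.5000 16.0000] v=[-3.0000 -2.0000 6.0000 -4.0000]
Step 2: x=[4.0000 7.9375 13.3750 14.8750] v=[-5.0000 -2.2500 7.5000 -4.5000]
Step 3: x=[2.7344 7.7500 14.2656 14.3750] v=[-5.0625 -0.7500 3.5625 -2.0000]
Step 4: x=[2.0391 7.9375 13.5547 14.8477] v=[-2.7813 0.7500 -2.8437 1.8906]
Step 5: x=[2.3086 8.0547 11.7627 15.9971] v=[1.0780 0.4688 -7.1679 4.5976]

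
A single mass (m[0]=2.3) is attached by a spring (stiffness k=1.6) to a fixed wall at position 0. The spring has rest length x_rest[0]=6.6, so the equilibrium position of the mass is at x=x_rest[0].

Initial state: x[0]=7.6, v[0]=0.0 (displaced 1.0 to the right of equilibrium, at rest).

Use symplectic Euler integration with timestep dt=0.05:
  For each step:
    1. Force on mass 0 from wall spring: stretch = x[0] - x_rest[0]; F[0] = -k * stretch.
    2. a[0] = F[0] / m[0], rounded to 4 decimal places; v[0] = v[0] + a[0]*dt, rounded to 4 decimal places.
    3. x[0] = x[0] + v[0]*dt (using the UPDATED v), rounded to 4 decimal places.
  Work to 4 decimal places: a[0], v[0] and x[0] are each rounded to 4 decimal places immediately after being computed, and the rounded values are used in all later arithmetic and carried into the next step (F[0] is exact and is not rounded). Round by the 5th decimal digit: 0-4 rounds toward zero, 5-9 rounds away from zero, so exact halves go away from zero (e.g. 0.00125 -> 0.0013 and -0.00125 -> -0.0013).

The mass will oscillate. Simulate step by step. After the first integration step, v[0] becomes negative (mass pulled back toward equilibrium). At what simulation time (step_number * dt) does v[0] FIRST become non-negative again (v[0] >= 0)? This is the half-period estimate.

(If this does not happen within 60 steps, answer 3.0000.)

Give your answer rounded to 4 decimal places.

Step 0: x=[7.6000] v=[0.0000]
Step 1: x=[7.5983] v=[-0.0348]
Step 2: x=[7.5948] v=[-0.0695]
Step 3: x=[7.5896] v=[-0.1041]
Step 4: x=[7.5827] v=[-0.1385]
Step 5: x=[7.5741] v=[-0.1727]
Step 6: x=[7.5638] v=[-0.2066]
Step 7: x=[7.5518] v=[-0.2401]
Step 8: x=[7.5381] v=[-0.2732]
Step 9: x=[7.5228] v=[-0.3058]
Step 10: x=[7.5059] v=[-0.3379]
Step 11: x=[7.4874] v=[-0.3694]
Step 12: x=[7.4674] v=[-0.4003]
Step 13: x=[7.4459] v=[-0.4305]
Step 14: x=[7.4229] v=[-0.4599]
Step 15: x=[7.3985] v=[-0.4885]
Step 16: x=[7.3727] v=[-0.5163]
Step 17: x=[7.3455] v=[-0.5432]
Step 18: x=[7.3170] v=[-0.5691]
Step 19: x=[7.2873] v=[-0.5940]
Step 20: x=[7.2564] v=[-0.6179]
Step 21: x=[7.2244] v=[-0.6407]
Step 22: x=[7.1913] v=[-0.6624]
Step 23: x=[7.1572] v=[-0.6830]
Step 24: x=[7.1221] v=[-0.7024]
Step 25: x=[7.0861] v=[-0.7206]
Step 26: x=[7.0492] v=[-0.7375]
Step 27: x=[7.0115] v=[-0.7531]
Step 28: x=[6.9731] v=[-0.7674]
Step 29: x=[6.9341] v=[-0.7804]
Step 30: x=[6.8945] v=[-0.7920]
Step 31: x=[6.8544] v=[-0.8022]
Step 32: x=[6.8138] v=[-0.8111]
Step 33: x=[6.7729] v=[-0.8185]
Step 34: x=[6.7317] v=[-0.8245]
Step 35: x=[6.6902] v=[-0.8291]
Step 36: x=[6.6486] v=[-0.8322]
Step 37: x=[6.6069] v=[-0.8339]
Step 38: x=[6.5652] v=[-0.8341]
Step 39: x=[6.5236] v=[-0.8329]
Step 40: x=[6.4821] v=[-0.8302]
Step 41: x=[6.4408] v=[-0.8261]
Step 42: x=[6.3998] v=[-0.8206]
Step 43: x=[6.3591] v=[-0.8136]
Step 44: x=[6.3188] v=[-0.8052]
Step 45: x=[6.2790] v=[-0.7954]
Step 46: x=[6.2398] v=[-0.7842]
Step 47: x=[6.2012] v=[-0.7717]
Step 48: x=[6.1633] v=[-0.7578]
Step 49: x=[6.1262] v=[-0.7426]
Step 50: x=[6.0899] v=[-0.7261]
Step 51: x=[6.0545] v=[-0.7084]
Step 52: x=[6.0200] v=[-0.6894]
Step 53: x=[5.9865] v=[-0.6692]
Step 54: x=[5.9541] v=[-0.6479]
Step 55: x=[5.9228] v=[-0.6254]
Step 56: x=[5.8927] v=[-0.6018]
Step 57: x=[5.8638] v=[-0.5772]
Step 58: x=[5.8362] v=[-0.5516]
Step 59: x=[5.8100] v=[-0.5250]
Step 60: x=[5.7851] v=[-0.4975]
v[0] did not become non-negative within 60 steps; using fallback time=3.0000

Answer: 3.0000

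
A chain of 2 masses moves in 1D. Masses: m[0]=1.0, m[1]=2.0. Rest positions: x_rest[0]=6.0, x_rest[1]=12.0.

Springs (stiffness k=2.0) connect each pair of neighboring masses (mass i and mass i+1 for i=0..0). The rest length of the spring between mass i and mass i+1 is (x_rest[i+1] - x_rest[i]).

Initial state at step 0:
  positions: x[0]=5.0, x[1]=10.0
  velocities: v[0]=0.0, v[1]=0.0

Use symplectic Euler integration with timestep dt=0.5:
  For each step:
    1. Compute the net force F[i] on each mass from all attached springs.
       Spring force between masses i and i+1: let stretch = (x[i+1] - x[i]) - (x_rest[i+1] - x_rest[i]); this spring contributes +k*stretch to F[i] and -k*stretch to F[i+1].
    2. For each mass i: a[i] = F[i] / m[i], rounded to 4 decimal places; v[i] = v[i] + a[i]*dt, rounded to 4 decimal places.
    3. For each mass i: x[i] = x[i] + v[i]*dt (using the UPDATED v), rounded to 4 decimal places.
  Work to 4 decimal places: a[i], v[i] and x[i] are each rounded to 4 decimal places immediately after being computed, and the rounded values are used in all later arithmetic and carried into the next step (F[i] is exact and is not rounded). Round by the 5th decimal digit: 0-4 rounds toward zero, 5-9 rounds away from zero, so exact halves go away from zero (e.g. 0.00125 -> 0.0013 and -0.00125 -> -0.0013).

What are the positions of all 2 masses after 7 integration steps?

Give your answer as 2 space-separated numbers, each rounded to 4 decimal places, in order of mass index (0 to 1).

Step 0: x=[5.0000 10.0000] v=[0.0000 0.0000]
Step 1: x=[4.5000 10.2500] v=[-1.0000 0.5000]
Step 2: x=[3.8750 10.5625] v=[-1.2500 0.6250]
Step 3: x=[3.5938 10.7032] v=[-0.5625 0.2813]
Step 4: x=[3.8673 10.5665] v=[0.5469 -0.2734]
Step 5: x=[4.4904 10.2550] v=[1.2461 -0.6230]
Step 6: x=[4.9958 10.0024] v=[1.0107 -0.5053]
Step 7: x=[5.0045 9.9981] v=[0.0173 -0.0086]

Answer: 5.0045 9.9981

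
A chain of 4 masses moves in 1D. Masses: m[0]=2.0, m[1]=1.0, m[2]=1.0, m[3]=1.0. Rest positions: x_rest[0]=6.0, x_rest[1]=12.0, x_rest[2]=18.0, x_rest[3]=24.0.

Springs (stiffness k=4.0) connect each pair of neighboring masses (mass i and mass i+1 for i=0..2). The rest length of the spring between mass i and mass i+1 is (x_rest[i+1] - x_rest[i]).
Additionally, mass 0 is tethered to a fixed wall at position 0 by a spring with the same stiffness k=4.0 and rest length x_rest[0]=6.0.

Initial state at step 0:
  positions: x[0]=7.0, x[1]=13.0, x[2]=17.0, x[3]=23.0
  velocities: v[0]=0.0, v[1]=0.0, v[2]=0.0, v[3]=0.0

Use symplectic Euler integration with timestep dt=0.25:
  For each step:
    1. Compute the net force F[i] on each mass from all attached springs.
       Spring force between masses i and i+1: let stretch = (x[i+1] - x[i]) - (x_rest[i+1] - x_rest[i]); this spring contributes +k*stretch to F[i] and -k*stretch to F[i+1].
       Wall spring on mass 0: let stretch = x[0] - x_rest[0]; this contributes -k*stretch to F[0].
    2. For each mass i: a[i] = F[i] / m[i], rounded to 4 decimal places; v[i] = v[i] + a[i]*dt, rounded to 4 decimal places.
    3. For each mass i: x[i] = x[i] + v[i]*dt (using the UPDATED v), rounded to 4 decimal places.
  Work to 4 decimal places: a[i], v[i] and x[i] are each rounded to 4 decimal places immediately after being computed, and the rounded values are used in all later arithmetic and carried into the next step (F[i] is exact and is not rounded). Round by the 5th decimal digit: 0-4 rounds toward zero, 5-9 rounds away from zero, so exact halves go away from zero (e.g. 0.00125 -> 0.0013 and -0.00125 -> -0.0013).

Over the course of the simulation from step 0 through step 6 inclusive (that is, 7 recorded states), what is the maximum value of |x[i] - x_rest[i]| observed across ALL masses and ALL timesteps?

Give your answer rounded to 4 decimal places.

Step 0: x=[7.0000 13.0000 17.0000 23.0000] v=[0.0000 0.0000 0.0000 0.0000]
Step 1: x=[6.8750 12.5000 17.5000 23.0000] v=[-0.5000 -2.0000 2.0000 0.0000]
Step 2: x=[6.5938 11.8438 18.1250 23.1250] v=[-1.1250 -2.6250 2.5000 0.5000]
Step 3: x=[6.1446 11.4454 18.4297 23.5000] v=[-1.7969 -1.5938 1.2188 1.5000]
Step 4: x=[5.5899 11.4678 18.2559 24.1074] v=[-2.2188 0.0897 -0.6952 2.4297]
Step 5: x=[5.0712 11.7178 17.8480 24.7520] v=[-2.0748 0.9999 -1.6318 2.5782]
Step 6: x=[4.7494 11.8387 17.6335 25.1706] v=[-1.2871 0.4835 -0.8580 1.6742]
Max displacement = 1.2506

Answer: 1.2506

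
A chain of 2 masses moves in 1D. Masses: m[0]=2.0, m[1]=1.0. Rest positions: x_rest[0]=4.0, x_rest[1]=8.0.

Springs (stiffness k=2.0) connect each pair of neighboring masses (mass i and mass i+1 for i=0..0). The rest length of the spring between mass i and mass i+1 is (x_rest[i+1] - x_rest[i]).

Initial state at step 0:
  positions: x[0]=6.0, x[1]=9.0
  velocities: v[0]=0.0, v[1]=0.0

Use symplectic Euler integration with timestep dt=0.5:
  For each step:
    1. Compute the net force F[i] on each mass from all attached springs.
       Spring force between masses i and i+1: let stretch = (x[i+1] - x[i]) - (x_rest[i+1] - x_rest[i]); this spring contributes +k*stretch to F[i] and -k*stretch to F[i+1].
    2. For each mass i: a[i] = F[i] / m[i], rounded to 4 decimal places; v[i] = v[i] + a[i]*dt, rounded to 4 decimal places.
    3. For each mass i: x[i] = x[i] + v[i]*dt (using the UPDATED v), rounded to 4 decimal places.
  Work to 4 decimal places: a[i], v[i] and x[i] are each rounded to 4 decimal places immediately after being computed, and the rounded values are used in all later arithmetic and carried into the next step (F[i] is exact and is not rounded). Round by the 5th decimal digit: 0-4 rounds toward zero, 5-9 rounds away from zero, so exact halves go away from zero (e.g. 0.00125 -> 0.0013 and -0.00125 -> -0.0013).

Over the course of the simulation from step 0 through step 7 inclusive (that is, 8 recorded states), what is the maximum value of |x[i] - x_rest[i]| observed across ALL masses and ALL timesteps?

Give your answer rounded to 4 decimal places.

Answer: 2.4063

Derivation:
Step 0: x=[6.0000 9.0000] v=[0.0000 0.0000]
Step 1: x=[5.7500 9.5000] v=[-0.5000 1.0000]
Step 2: x=[5.4375 10.1250] v=[-0.6250 1.2500]
Step 3: x=[5.2969 10.4063] v=[-0.2813 0.5625]
Step 4: x=[5.4336 10.1329] v=[0.2734 -0.5469]
Step 5: x=[5.7452 9.5098] v=[0.6231 -1.2462]
Step 6: x=[5.9979 9.0044] v=[0.5054 -1.0108]
Step 7: x=[6.0023 8.9958] v=[0.0087 -0.0173]
Max displacement = 2.4063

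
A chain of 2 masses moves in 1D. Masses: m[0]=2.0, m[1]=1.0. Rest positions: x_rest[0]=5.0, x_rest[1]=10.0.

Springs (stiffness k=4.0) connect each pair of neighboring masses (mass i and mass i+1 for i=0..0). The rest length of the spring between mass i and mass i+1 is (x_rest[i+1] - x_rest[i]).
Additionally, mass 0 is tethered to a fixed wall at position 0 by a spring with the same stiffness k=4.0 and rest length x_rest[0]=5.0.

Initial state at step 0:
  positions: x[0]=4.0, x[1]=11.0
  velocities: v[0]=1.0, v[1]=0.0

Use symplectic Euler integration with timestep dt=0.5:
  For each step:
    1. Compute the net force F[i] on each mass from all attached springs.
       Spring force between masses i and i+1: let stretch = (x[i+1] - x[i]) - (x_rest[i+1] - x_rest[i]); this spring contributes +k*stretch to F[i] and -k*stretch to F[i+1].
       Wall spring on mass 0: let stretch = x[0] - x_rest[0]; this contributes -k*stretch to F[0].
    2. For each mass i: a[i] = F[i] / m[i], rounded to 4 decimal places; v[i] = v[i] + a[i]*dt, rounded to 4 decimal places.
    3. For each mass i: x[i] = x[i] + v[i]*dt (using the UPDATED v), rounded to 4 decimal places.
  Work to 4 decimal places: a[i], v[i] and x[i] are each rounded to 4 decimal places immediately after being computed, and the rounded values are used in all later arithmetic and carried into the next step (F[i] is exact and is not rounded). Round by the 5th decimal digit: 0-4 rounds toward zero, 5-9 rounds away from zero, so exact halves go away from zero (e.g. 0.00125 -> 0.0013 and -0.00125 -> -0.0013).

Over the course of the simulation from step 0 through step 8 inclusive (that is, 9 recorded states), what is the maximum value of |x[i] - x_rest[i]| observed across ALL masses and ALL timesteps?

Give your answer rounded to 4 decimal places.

Answer: 2.5000

Derivation:
Step 0: x=[4.0000 11.0000] v=[1.0000 0.0000]
Step 1: x=[6.0000 9.0000] v=[4.0000 -4.0000]
Step 2: x=[6.5000 9.0000] v=[1.0000 0.0000]
Step 3: x=[5.0000 11.5000] v=[-3.0000 5.0000]
Step 4: x=[4.2500 12.5000] v=[-1.5000 2.0000]
Step 5: x=[5.5000 10.2500] v=[2.5000 -4.5000]
Step 6: x=[6.3750 8.2500] v=[1.7500 -4.0000]
Step 7: x=[5.0000 9.3750] v=[-2.7500 2.2500]
Step 8: x=[3.3125 11.1250] v=[-3.3750 3.5000]
Max displacement = 2.5000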